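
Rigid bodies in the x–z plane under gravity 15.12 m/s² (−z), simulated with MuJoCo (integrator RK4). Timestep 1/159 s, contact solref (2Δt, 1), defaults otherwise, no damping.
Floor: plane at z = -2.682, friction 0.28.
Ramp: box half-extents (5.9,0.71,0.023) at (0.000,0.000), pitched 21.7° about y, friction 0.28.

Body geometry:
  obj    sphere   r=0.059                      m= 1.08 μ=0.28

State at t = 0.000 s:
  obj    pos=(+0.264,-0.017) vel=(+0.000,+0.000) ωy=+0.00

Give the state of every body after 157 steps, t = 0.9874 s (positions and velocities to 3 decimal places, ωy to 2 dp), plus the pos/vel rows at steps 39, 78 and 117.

State at t = 0.9874 s:
  obj    pos=(+2.073,-0.737) vel=(+3.664,-1.458) ωy=+66.82

Key-timestep trajectory:
   step    t(s)  obj.x    obj.z    obj.vx   obj.vz 
     39  0.2453   +0.376  -0.061  +0.910  -0.362
     78  0.4906   +0.711  -0.195  +1.820  -0.724
    117  0.7358   +1.269  -0.417  +2.730  -1.087


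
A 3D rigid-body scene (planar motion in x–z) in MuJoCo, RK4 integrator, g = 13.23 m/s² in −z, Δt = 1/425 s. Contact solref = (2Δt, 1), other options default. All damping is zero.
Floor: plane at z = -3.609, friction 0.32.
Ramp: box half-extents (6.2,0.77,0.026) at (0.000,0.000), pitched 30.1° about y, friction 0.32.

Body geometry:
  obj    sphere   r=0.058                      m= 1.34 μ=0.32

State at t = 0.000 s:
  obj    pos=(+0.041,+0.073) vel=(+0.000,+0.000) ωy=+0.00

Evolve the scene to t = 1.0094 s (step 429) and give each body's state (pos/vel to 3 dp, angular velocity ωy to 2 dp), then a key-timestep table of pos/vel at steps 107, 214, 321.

State at t = 1.0094 s:
  obj    pos=(+2.130,-1.138) vel=(+4.139,-2.399) ωy=+82.47

Key-timestep trajectory:
   step    t(s)  obj.x    obj.z    obj.vx   obj.vz 
    107  0.2518   +0.171  -0.002  +1.032  -0.598
    214  0.5035   +0.561  -0.228  +2.065  -1.197
    321  0.7553   +1.211  -0.605  +3.097  -1.795


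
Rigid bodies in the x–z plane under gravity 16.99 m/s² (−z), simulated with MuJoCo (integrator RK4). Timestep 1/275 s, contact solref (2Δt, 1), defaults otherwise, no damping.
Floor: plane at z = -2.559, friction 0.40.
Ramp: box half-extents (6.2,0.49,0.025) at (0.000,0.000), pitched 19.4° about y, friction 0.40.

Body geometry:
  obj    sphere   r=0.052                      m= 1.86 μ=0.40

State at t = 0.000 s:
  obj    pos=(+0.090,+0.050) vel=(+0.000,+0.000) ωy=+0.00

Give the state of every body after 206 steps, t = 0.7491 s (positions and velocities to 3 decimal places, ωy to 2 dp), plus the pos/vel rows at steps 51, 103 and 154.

State at t = 0.7491 s:
  obj    pos=(+1.157,-0.326) vel=(+2.848,-1.003) ωy=+58.06

Key-timestep trajectory:
   step    t(s)  obj.x    obj.z    obj.vx   obj.vz 
     51  0.1855   +0.155  +0.027  +0.705  -0.248
    103  0.3745   +0.357  -0.044  +1.424  -0.502
    154  0.5600   +0.686  -0.160  +2.129  -0.750


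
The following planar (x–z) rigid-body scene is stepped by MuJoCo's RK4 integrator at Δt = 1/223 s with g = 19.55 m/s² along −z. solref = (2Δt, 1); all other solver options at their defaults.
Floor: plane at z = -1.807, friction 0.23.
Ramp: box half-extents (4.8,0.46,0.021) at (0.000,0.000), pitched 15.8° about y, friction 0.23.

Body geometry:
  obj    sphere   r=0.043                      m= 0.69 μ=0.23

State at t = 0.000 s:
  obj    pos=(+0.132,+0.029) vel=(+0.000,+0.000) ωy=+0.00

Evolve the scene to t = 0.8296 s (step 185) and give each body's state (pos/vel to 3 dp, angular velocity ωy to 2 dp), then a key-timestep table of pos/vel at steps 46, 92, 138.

State at t = 0.8296 s:
  obj    pos=(+1.391,-0.327) vel=(+3.035,-0.859) ωy=+73.34

Key-timestep trajectory:
   step    t(s)  obj.x    obj.z    obj.vx   obj.vz 
     46  0.2063   +0.210  +0.007  +0.755  -0.214
     92  0.4126   +0.443  -0.059  +1.509  -0.427
    138  0.6188   +0.833  -0.169  +2.264  -0.641


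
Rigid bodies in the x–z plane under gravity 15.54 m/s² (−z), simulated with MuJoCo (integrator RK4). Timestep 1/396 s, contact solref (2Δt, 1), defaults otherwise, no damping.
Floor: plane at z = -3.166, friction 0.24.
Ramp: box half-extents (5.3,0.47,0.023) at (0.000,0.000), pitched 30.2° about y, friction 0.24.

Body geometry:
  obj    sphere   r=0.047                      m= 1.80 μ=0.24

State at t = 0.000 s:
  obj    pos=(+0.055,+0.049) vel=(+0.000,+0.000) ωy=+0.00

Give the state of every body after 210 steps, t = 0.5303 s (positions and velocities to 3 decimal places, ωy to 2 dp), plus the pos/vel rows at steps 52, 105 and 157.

State at t = 0.5303 s:
  obj    pos=(+0.734,-0.346) vel=(+2.559,-1.490) ωy=+62.98

Key-timestep trajectory:
   step    t(s)  obj.x    obj.z    obj.vx   obj.vz 
     52  0.1313   +0.097  +0.025  +0.634  -0.369
    105  0.2652   +0.225  -0.050  +1.280  -0.745
    157  0.3965   +0.434  -0.172  +1.913  -1.114


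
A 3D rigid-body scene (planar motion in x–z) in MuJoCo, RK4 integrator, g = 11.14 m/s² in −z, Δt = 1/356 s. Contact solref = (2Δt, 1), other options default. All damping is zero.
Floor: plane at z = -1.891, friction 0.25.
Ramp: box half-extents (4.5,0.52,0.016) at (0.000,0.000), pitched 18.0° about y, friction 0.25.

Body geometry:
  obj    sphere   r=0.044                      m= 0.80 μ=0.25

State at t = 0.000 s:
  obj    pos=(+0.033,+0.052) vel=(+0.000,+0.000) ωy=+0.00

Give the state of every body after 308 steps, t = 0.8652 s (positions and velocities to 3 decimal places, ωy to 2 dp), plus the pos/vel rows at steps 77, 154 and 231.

State at t = 0.8652 s:
  obj    pos=(+0.908,-0.232) vel=(+2.023,-0.657) ωy=+48.34

Key-timestep trajectory:
   step    t(s)  obj.x    obj.z    obj.vx   obj.vz 
     77  0.2163   +0.088  +0.035  +0.506  -0.164
    154  0.4326   +0.252  -0.019  +1.012  -0.329
    231  0.6489   +0.525  -0.108  +1.517  -0.493


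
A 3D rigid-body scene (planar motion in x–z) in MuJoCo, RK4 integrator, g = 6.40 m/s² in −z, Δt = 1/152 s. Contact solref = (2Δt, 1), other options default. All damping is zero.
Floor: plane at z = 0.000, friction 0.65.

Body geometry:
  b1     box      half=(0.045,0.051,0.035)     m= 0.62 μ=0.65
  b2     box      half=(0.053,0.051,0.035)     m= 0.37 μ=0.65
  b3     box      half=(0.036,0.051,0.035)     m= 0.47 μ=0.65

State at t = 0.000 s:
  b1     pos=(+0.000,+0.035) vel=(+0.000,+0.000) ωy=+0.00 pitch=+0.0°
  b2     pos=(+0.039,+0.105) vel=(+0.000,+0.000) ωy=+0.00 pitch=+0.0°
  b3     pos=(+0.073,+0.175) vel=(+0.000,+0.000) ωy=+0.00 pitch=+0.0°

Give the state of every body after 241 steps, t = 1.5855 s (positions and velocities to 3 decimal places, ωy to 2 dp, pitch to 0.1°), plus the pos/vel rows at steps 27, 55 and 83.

State at t = 1.5855 s:
  b1     pos=(+0.000,+0.035) vel=(+0.000,+0.000) ωy=+0.00 pitch=+0.0°
  b2     pos=(+0.089,+0.053) vel=(+0.000,+0.000) ωy=+0.00 pitch=+90.0°
  b3     pos=(+0.188,+0.036) vel=(+0.000,+0.000) ωy=+0.00 pitch=+90.0°

Key-timestep trajectory:
   step    t(s)  b1.x    b1.z    b1.vx   b1.vz   b2.x    b2.z    b2.vx   b2.vz   b3.x    b3.z    b3.vx   b3.vz 
     27  0.1776   +0.000  +0.035  +0.000  +0.000   +0.045  +0.105  +0.085  -0.001   +0.092  +0.168  +0.237  -0.112
     55  0.3618   +0.000  +0.035  +0.000  +0.000   +0.076  +0.087  +0.223  -0.385   +0.159  +0.088  +0.413  -0.937
     83  0.5461   +0.000  +0.035  +0.000  +0.000   +0.089  +0.053  +0.000  +0.001   +0.197  +0.043  -0.043  -0.026


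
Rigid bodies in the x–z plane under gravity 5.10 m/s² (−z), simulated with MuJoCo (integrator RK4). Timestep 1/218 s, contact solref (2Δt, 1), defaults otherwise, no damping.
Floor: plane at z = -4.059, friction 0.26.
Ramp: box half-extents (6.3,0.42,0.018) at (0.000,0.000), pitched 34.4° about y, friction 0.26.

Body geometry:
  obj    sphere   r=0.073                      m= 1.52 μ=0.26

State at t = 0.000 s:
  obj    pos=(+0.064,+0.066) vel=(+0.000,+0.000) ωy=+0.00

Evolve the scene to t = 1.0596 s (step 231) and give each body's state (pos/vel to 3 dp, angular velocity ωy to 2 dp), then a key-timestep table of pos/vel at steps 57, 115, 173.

State at t = 1.0596 s:
  obj    pos=(+1.018,-0.587) vel=(+1.800,-1.232) ωy=+29.87

Key-timestep trajectory:
   step    t(s)  obj.x    obj.z    obj.vx   obj.vz 
     57  0.2615   +0.122  +0.027  +0.444  -0.304
    115  0.5275   +0.301  -0.096  +0.896  -0.613
    173  0.7936   +0.599  -0.300  +1.348  -0.923


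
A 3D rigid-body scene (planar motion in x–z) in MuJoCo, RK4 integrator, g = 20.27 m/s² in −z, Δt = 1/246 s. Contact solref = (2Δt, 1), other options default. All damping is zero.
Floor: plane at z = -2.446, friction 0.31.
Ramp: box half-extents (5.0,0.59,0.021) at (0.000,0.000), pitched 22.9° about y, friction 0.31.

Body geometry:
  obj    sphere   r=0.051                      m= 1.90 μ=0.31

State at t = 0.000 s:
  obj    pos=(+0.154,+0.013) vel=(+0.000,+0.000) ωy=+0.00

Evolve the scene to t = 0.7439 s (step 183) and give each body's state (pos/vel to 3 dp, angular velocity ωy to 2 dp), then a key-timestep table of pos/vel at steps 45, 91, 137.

State at t = 0.7439 s:
  obj    pos=(+1.590,-0.594) vel=(+3.861,-1.631) ωy=+82.17

Key-timestep trajectory:
   step    t(s)  obj.x    obj.z    obj.vx   obj.vz 
     45  0.1829   +0.241  -0.024  +0.950  -0.401
     91  0.3699   +0.509  -0.137  +1.920  -0.811
    137  0.5569   +0.959  -0.327  +2.890  -1.221


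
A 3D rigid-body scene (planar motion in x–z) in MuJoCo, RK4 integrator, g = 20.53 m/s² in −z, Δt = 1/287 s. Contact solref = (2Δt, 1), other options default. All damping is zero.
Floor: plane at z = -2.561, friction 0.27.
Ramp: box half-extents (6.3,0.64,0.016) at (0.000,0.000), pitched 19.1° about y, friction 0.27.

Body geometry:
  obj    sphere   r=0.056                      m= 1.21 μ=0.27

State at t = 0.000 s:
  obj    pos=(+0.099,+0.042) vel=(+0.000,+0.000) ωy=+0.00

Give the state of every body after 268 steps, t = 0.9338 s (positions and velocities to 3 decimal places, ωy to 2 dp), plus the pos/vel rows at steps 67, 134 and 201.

State at t = 0.9338 s:
  obj    pos=(+2.076,-0.643) vel=(+4.234,-1.466) ωy=+80.00

Key-timestep trajectory:
   step    t(s)  obj.x    obj.z    obj.vx   obj.vz 
     67  0.2334   +0.223  -0.001  +1.059  -0.367
    134  0.4669   +0.593  -0.129  +2.117  -0.733
    201  0.7003   +1.211  -0.343  +3.176  -1.100


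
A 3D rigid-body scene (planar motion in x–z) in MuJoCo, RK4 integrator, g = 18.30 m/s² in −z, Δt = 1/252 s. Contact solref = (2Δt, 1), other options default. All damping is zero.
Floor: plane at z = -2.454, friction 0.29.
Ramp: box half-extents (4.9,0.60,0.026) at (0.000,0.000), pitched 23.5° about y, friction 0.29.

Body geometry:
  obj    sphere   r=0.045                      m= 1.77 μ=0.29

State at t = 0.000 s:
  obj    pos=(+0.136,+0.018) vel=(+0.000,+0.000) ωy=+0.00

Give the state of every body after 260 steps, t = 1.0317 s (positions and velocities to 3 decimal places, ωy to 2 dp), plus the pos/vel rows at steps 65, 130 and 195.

State at t = 1.0317 s:
  obj    pos=(+2.680,-1.088) vel=(+4.932,-2.144) ωy=+119.49

Key-timestep trajectory:
   step    t(s)  obj.x    obj.z    obj.vx   obj.vz 
     65  0.2579   +0.295  -0.051  +1.233  -0.536
    130  0.5159   +0.772  -0.258  +2.466  -1.072
    195  0.7738   +1.567  -0.604  +3.699  -1.608


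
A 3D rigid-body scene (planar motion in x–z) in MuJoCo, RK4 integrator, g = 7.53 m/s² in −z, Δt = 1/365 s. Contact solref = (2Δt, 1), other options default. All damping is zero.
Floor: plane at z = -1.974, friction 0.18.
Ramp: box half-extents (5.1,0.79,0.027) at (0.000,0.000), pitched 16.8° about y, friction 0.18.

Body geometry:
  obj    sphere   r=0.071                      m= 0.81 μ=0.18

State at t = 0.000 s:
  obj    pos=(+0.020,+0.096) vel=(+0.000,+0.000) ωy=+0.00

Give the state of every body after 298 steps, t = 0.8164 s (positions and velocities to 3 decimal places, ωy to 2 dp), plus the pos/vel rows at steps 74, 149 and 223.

State at t = 0.8164 s:
  obj    pos=(+0.516,-0.053) vel=(+1.215,-0.367) ωy=+17.87

Key-timestep trajectory:
   step    t(s)  obj.x    obj.z    obj.vx   obj.vz 
     74  0.2027   +0.051  +0.087  +0.302  -0.091
    149  0.4082   +0.144  +0.059  +0.608  -0.183
    223  0.6110   +0.298  +0.012  +0.909  -0.275


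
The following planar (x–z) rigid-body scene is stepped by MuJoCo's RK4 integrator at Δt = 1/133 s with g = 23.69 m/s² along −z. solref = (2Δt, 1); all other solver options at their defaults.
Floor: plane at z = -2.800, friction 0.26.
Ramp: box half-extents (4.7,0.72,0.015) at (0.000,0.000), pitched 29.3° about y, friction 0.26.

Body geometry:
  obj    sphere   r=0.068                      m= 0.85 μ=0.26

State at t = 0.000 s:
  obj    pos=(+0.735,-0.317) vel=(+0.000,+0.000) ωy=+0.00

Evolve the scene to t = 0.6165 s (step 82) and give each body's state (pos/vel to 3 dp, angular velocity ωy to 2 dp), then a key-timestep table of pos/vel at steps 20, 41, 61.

State at t = 0.6165 s:
  obj    pos=(+2.108,-1.088) vel=(+4.453,-2.499) ωy=+75.04

Key-timestep trajectory:
   step    t(s)  obj.x    obj.z    obj.vx   obj.vz 
     20  0.1504   +0.817  -0.363  +1.087  -0.610
     41  0.3083   +1.078  -0.510  +2.227  -1.250
     61  0.4586   +1.495  -0.744  +3.313  -1.859


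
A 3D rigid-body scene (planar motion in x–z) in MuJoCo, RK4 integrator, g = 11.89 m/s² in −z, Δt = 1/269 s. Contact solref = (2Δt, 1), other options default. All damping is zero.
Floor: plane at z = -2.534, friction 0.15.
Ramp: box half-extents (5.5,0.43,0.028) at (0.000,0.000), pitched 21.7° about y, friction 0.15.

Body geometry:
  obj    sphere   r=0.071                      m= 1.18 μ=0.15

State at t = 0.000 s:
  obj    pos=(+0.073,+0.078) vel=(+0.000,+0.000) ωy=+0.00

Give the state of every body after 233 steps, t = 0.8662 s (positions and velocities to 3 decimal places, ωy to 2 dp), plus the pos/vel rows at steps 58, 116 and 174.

State at t = 0.8662 s:
  obj    pos=(+1.168,-0.358) vel=(+2.527,-1.006) ωy=+38.30

Key-timestep trajectory:
   step    t(s)  obj.x    obj.z    obj.vx   obj.vz 
     58  0.2156   +0.141  +0.051  +0.629  -0.250
    116  0.4312   +0.344  -0.030  +1.258  -0.501
    174  0.6468   +0.683  -0.165  +1.887  -0.751


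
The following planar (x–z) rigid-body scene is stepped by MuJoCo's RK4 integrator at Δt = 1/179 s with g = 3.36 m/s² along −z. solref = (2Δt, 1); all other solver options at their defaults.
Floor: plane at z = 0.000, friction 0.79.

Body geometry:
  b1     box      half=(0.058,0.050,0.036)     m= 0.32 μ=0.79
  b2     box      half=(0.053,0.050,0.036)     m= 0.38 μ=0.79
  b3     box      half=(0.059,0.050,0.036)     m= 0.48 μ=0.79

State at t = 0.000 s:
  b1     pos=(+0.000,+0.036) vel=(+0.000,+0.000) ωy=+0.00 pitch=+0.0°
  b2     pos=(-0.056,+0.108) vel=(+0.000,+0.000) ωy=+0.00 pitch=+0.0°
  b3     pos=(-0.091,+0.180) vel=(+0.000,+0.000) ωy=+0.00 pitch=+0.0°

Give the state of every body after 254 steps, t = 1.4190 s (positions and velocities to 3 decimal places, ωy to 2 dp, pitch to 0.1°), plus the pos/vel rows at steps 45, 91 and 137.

State at t = 1.4190 s:
  b1     pos=(+0.000,+0.036) vel=(+0.000,+0.000) ωy=+0.00 pitch=+0.0°
  b2     pos=(-0.103,+0.053) vel=(+0.000,+0.000) ωy=+0.00 pitch=-90.0°
  b3     pos=(-0.308,+0.036) vel=(+0.000,+0.000) ωy=+0.00 pitch=+180.0°

Key-timestep trajectory:
   step    t(s)  b1.x    b1.z    b1.vx   b1.vz   b2.x    b2.z    b2.vx   b2.vz   b3.x    b3.z    b3.vx   b3.vz 
     45  0.2514   +0.000  +0.036  +0.001  +0.000   -0.064  +0.107  -0.075  -0.013   -0.115  +0.169  -0.208  -0.120
     91  0.5084   +0.000  +0.036  +0.000  +0.000   -0.096  +0.074  -0.149  -0.416   -0.187  +0.065  -0.374  -0.216
    137  0.7654   +0.000  +0.036  +0.000  +0.000   -0.103  +0.053  -0.038  -0.021   -0.261  +0.068  -0.248  -0.049


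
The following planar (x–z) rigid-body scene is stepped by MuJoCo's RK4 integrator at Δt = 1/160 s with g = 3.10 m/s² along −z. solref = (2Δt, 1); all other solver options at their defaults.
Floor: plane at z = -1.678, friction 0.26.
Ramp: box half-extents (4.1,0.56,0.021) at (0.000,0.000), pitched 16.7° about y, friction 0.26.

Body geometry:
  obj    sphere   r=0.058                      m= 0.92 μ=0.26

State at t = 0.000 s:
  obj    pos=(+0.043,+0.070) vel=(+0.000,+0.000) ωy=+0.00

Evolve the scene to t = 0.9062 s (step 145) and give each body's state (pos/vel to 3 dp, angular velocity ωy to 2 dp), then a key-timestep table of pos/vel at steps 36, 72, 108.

State at t = 0.9062 s:
  obj    pos=(+0.293,-0.006) vel=(+0.552,-0.166) ωy=+9.94

Key-timestep trajectory:
   step    t(s)  obj.x    obj.z    obj.vx   obj.vz 
     36  0.2250   +0.058  +0.065  +0.137  -0.041
     72  0.4500   +0.105  +0.051  +0.274  -0.082
    108  0.6750   +0.182  +0.028  +0.411  -0.123


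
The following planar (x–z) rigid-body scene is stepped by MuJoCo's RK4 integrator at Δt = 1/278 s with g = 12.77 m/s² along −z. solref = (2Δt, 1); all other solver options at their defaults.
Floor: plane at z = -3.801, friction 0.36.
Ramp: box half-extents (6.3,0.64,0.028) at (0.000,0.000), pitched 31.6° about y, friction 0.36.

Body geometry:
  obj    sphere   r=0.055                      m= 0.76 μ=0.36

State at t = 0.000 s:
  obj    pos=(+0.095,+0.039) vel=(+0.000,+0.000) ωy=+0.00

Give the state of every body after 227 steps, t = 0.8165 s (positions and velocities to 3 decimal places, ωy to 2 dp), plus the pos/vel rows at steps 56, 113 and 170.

State at t = 0.8165 s:
  obj    pos=(+1.452,-0.796) vel=(+3.324,-2.045) ωy=+70.95

Key-timestep trajectory:
   step    t(s)  obj.x    obj.z    obj.vx   obj.vz 
     56  0.2014   +0.178  -0.012  +0.820  -0.505
    113  0.4065   +0.431  -0.168  +1.655  -1.018
    170  0.6115   +0.856  -0.429  +2.489  -1.532


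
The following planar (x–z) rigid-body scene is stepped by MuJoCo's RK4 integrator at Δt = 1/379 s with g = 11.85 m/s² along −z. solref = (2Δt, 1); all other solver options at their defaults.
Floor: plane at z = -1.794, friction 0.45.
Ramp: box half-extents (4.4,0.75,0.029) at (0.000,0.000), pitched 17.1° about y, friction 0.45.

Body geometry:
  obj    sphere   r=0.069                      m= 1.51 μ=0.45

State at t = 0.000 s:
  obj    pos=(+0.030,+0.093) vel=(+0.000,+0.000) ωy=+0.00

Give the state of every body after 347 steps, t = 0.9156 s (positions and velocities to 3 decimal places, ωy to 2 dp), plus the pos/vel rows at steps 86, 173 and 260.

State at t = 0.9156 s:
  obj    pos=(+1.027,-0.213) vel=(+2.178,-0.670) ωy=+33.02

Key-timestep trajectory:
   step    t(s)  obj.x    obj.z    obj.vx   obj.vz 
     86  0.2269   +0.091  +0.074  +0.540  -0.166
    173  0.4565   +0.278  +0.017  +1.086  -0.334
    260  0.6860   +0.590  -0.079  +1.632  -0.502


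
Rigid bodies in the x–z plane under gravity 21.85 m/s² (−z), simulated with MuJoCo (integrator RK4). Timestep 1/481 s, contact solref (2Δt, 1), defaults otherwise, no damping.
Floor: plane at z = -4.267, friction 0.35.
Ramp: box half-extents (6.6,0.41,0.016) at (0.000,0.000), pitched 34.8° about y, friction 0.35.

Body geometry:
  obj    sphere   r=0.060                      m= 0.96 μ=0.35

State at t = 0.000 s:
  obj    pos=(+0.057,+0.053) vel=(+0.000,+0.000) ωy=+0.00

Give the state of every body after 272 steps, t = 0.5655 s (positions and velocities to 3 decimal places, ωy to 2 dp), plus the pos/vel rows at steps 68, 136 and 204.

State at t = 0.5655 s:
  obj    pos=(+1.227,-0.760) vel=(+4.136,-2.875) ωy=+83.94

Key-timestep trajectory:
   step    t(s)  obj.x    obj.z    obj.vx   obj.vz 
     68  0.1414   +0.130  +0.002  +1.034  -0.719
    136  0.2827   +0.349  -0.150  +2.068  -1.437
    204  0.4241   +0.715  -0.404  +3.102  -2.156


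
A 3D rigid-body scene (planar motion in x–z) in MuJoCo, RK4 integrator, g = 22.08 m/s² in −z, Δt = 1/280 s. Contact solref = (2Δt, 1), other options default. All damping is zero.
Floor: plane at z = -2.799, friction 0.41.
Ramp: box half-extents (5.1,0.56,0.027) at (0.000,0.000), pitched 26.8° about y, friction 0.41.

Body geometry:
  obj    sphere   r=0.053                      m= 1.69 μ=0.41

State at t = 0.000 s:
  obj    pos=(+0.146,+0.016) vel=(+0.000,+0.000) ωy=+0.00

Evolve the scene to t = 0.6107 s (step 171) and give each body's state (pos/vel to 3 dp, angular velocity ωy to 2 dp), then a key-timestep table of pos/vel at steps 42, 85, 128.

State at t = 0.6107 s:
  obj    pos=(+1.330,-0.582) vel=(+3.876,-1.958) ωy=+81.93

Key-timestep trajectory:
   step    t(s)  obj.x    obj.z    obj.vx   obj.vz 
     42  0.1500   +0.217  -0.020  +0.952  -0.481
     85  0.3036   +0.439  -0.132  +1.927  -0.973
    128  0.4571   +0.809  -0.319  +2.902  -1.466


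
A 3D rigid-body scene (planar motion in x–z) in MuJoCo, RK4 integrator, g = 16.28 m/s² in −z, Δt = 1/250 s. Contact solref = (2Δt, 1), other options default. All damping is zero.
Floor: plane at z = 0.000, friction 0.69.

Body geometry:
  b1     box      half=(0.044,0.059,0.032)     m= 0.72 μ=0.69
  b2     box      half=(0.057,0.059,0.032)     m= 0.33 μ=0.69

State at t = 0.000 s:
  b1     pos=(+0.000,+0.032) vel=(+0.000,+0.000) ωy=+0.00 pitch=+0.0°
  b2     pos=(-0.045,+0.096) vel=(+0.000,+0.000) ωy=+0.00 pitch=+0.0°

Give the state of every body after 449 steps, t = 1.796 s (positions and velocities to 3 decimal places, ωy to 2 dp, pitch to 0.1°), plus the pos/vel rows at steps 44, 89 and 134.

State at t = 1.796 s:
  b1     pos=(+0.000,+0.032) vel=(+0.000,+0.000) ωy=+0.00 pitch=+0.0°
  b2     pos=(-0.186,+0.032) vel=(+0.000,+0.000) ωy=+0.00 pitch=+180.0°

Key-timestep trajectory:
   step    t(s)  b1.x    b1.z    b1.vx   b1.vz   b2.x    b2.z    b2.vx   b2.vz 
     44  0.1760   +0.000  +0.032  +0.000  +0.000   -0.051  +0.095  -0.095  -0.020
     89  0.3560   +0.000  +0.032  +0.000  +0.000   -0.102  +0.060  -0.341  +0.204
    134  0.5360   +0.000  +0.032  +0.000  +0.000   -0.141  +0.064  -0.254  -0.058


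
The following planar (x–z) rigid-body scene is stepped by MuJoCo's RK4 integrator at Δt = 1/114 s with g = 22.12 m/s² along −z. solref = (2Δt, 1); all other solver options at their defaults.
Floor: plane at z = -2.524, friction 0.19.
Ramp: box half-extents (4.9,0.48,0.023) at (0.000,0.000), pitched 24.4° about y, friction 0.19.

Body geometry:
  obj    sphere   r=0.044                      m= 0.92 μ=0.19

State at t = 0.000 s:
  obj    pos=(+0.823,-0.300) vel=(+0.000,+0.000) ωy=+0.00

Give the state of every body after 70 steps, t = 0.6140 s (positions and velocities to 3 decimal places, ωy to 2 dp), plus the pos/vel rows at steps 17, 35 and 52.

State at t = 0.6140 s:
  obj    pos=(+1.944,-0.808) vel=(+3.651,-1.656) ωy=+91.02

Key-timestep trajectory:
   step    t(s)  obj.x    obj.z    obj.vx   obj.vz 
     17  0.1491   +0.889  -0.330  +0.887  -0.402
     35  0.3070   +1.103  -0.427  +1.826  -0.828
     52  0.4561   +1.442  -0.580  +2.712  -1.230


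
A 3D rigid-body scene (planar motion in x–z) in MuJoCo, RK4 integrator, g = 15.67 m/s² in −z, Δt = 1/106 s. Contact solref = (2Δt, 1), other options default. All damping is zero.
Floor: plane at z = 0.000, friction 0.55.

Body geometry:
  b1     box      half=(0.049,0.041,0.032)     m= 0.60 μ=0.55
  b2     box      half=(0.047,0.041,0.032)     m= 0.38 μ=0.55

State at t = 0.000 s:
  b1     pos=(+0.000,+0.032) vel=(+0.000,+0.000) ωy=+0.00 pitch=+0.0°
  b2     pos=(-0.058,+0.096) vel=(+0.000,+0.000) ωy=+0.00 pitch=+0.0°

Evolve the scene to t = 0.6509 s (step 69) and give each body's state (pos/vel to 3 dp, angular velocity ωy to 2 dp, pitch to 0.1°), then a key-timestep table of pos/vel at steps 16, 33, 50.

State at t = 0.6509 s:
  b1     pos=(+0.000,+0.032) vel=(+0.000,+0.000) ωy=+0.00 pitch=+0.0°
  b2     pos=(-0.102,+0.047) vel=(+0.000,+0.001) ωy=+0.00 pitch=-90.0°

Key-timestep trajectory:
   step    t(s)  b1.x    b1.z    b1.vx   b1.vz   b2.x    b2.z    b2.vx   b2.vz 
     16  0.1509   +0.000  +0.032  +0.000  +0.001   -0.084  +0.070  -0.298  -0.727
     33  0.3113   +0.000  +0.032  +0.000  +0.000   -0.122  +0.055  +0.003  +0.002
     50  0.4717   +0.000  +0.032  +0.000  +0.000   -0.098  +0.048  -0.050  +0.025


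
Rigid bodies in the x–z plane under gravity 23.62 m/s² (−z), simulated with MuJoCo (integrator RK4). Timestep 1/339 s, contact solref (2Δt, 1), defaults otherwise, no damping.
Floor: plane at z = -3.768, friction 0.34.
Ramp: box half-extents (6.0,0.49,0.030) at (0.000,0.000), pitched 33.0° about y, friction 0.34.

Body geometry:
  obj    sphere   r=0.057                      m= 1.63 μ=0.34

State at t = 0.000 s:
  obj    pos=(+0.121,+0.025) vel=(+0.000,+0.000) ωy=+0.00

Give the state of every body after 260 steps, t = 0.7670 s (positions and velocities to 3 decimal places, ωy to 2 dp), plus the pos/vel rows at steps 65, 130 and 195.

State at t = 0.7670 s:
  obj    pos=(+2.388,-1.447) vel=(+5.911,-3.838) ωy=+123.62

Key-timestep trajectory:
   step    t(s)  obj.x    obj.z    obj.vx   obj.vz 
     65  0.1917   +0.263  -0.067  +1.478  -0.960
    130  0.3835   +0.688  -0.343  +2.956  -1.919
    195  0.5752   +1.396  -0.803  +4.433  -2.879


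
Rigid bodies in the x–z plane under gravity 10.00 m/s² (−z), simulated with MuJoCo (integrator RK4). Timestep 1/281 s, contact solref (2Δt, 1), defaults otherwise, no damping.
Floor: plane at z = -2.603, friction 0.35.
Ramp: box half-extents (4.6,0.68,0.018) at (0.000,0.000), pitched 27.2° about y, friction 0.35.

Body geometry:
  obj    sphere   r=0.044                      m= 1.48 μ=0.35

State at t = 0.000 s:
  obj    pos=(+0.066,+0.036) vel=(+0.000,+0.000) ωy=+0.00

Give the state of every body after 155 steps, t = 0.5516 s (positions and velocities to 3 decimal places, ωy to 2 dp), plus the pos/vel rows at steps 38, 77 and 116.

State at t = 0.5516 s:
  obj    pos=(+0.508,-0.191) vel=(+1.602,-0.823) ωy=+40.92

Key-timestep trajectory:
   step    t(s)  obj.x    obj.z    obj.vx   obj.vz 
     38  0.1352   +0.093  +0.022  +0.393  -0.202
     77  0.2740   +0.175  -0.020  +0.796  -0.409
    116  0.4128   +0.313  -0.091  +1.199  -0.616


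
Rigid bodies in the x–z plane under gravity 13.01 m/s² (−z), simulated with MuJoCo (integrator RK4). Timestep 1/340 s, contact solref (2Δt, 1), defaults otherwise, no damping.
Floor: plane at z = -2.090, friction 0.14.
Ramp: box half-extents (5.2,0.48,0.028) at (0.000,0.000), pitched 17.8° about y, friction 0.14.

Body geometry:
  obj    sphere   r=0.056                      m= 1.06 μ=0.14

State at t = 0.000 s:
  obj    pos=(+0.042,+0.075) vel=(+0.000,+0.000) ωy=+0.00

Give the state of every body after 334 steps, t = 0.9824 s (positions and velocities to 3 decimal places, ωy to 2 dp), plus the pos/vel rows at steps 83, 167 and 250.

State at t = 0.9824 s:
  obj    pos=(+1.347,-0.344) vel=(+2.657,-0.853) ωy=+49.83

Key-timestep trajectory:
   step    t(s)  obj.x    obj.z    obj.vx   obj.vz 
     83  0.2441   +0.123  +0.049  +0.660  -0.212
    167  0.4912   +0.368  -0.030  +1.329  -0.427
    250  0.7353   +0.773  -0.160  +1.989  -0.639


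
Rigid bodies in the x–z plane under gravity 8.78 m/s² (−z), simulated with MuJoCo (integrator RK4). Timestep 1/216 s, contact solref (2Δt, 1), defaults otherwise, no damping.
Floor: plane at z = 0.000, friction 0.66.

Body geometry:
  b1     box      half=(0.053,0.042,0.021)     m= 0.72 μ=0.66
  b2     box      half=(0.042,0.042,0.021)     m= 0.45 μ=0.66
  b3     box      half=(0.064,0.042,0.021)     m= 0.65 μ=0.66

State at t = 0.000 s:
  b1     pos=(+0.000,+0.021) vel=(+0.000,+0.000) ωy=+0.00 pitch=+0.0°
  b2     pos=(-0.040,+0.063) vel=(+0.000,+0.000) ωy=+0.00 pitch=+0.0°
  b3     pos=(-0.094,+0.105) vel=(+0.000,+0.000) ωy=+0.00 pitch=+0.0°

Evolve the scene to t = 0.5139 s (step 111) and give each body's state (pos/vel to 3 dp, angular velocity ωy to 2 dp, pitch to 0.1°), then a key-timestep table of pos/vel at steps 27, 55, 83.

State at t = 0.5139 s:
  b1     pos=(+0.000,+0.021) vel=(+0.000,+0.000) ωy=+0.00 pitch=+0.0°
  b2     pos=(-0.074,+0.047) vel=(+0.000,+0.000) ωy=+0.02 pitch=-59.8°
  b3     pos=(-0.132,+0.061) vel=(+0.000,+0.000) ωy=+0.01 pitch=-46.2°

Key-timestep trajectory:
   step    t(s)  b1.x    b1.z    b1.vx   b1.vz   b2.x    b2.z    b2.vx   b2.vz   b3.x    b3.z    b3.vx   b3.vz 
     27  0.1250   +0.000  +0.021  +0.000  +0.000   -0.047  +0.066  -0.126  +0.035   -0.111  +0.090  -0.259  -0.304
     55  0.2546   +0.000  +0.021  +0.000  +0.000   -0.068  +0.058  -0.144  -0.219   -0.131  +0.061  -0.029  +0.018
     83  0.3843   +0.000  +0.021  +0.001  +0.000   -0.074  +0.047  -0.003  +0.000   -0.132  +0.061  -0.002  +0.000


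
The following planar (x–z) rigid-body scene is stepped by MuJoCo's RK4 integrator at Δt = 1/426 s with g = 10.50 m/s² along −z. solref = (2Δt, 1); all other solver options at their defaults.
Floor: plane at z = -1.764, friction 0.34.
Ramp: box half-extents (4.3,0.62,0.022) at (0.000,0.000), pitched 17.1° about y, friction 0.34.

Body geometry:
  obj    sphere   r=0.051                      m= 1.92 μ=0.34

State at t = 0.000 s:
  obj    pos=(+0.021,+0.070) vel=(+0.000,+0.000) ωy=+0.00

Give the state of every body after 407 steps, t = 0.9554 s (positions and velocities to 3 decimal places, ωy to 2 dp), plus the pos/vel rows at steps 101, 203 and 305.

State at t = 0.9554 s:
  obj    pos=(+0.983,-0.226) vel=(+2.014,-0.620) ωy=+41.31

Key-timestep trajectory:
   step    t(s)  obj.x    obj.z    obj.vx   obj.vz 
    101  0.2371   +0.080  +0.052  +0.500  -0.154
    203  0.4765   +0.260  -0.004  +1.004  -0.309
    305  0.7160   +0.561  -0.096  +1.509  -0.464


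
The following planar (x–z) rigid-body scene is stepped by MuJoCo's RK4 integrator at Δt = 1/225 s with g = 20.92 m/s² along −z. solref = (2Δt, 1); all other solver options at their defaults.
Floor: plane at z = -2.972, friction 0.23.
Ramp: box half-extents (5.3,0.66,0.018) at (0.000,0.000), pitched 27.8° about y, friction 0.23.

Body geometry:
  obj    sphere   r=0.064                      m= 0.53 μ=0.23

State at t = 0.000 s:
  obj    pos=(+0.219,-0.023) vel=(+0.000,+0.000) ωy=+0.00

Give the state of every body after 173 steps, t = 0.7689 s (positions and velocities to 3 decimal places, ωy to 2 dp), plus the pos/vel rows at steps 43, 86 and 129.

State at t = 0.7689 s:
  obj    pos=(+2.042,-0.984) vel=(+4.740,-2.499) ωy=+83.70

Key-timestep trajectory:
   step    t(s)  obj.x    obj.z    obj.vx   obj.vz 
     43  0.1911   +0.332  -0.082  +1.179  -0.621
     86  0.3822   +0.670  -0.260  +2.357  -1.243
    129  0.5733   +1.233  -0.557  +3.535  -1.864


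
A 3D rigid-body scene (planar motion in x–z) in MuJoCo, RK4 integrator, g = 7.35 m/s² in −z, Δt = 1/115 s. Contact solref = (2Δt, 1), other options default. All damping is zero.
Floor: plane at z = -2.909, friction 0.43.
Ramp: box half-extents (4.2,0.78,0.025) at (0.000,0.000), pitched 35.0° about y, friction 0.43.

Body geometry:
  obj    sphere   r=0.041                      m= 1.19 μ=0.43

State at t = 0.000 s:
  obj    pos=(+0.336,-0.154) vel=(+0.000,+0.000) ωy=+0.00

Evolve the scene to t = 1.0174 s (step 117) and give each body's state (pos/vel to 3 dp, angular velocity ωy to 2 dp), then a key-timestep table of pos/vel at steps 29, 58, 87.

State at t = 1.0174 s:
  obj    pos=(+1.612,-1.048) vel=(+2.509,-1.757) ωy=+74.70

Key-timestep trajectory:
   step    t(s)  obj.x    obj.z    obj.vx   obj.vz 
     29  0.2522   +0.414  -0.210  +0.622  -0.435
     58  0.5043   +0.650  -0.374  +1.244  -0.871
     87  0.7565   +1.042  -0.649  +1.866  -1.306


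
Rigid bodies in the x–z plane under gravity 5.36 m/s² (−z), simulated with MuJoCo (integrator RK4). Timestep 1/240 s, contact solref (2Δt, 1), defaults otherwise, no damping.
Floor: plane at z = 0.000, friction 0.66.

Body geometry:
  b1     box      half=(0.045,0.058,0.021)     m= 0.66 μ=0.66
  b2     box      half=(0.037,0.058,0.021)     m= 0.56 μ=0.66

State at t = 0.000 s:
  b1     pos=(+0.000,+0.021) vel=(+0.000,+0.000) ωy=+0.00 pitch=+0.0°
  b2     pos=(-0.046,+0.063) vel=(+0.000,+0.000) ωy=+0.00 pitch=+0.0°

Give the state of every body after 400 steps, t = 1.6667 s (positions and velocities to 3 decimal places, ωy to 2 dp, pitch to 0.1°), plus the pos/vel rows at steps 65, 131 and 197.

State at t = 1.6667 s:
  b1     pos=(+0.000,+0.021) vel=(+0.000,+0.000) ωy=+0.00 pitch=+0.0°
  b2     pos=(-0.138,+0.021) vel=(+0.000,+0.000) ωy=+0.00 pitch=+180.0°

Key-timestep trajectory:
   step    t(s)  b1.x    b1.z    b1.vx   b1.vz   b2.x    b2.z    b2.vx   b2.vz 
     65  0.2708   +0.000  +0.021  +0.000  +0.000   -0.053  +0.061  -0.079  -0.032
    131  0.5458   +0.000  +0.021  +0.000  +0.000   -0.092  +0.042  -0.079  +0.015
    197  0.8208   +0.000  +0.021  +0.000  +0.000   -0.106  +0.042  -0.067  -0.009


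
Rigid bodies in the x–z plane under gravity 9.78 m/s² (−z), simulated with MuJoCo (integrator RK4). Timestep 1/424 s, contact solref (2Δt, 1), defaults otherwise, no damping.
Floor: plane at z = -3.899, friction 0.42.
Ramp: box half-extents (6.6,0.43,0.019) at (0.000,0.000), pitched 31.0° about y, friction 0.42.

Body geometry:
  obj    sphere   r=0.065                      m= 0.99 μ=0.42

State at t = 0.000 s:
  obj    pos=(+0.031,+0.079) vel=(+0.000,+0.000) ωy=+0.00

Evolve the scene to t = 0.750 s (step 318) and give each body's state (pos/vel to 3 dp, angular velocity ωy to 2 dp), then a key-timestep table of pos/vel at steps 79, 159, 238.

State at t = 0.750 s:
  obj    pos=(+0.899,-0.442) vel=(+2.313,-1.390) ωy=+41.51

Key-timestep trajectory:
   step    t(s)  obj.x    obj.z    obj.vx   obj.vz 
     79  0.1863   +0.085  +0.047  +0.575  -0.345
    159  0.3750   +0.248  -0.051  +1.157  -0.695
    238  0.5613   +0.517  -0.213  +1.731  -1.040


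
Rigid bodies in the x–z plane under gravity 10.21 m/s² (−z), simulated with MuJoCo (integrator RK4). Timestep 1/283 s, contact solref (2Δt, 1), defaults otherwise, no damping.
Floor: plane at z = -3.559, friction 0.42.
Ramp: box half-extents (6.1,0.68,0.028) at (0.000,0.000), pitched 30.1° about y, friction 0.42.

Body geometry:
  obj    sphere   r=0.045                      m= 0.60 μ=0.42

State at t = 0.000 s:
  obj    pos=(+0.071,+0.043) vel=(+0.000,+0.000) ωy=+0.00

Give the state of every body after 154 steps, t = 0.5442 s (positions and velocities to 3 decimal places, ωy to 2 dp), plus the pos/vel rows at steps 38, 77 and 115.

State at t = 0.5442 s:
  obj    pos=(+0.540,-0.228) vel=(+1.722,-0.998) ωy=+44.22

Key-timestep trajectory:
   step    t(s)  obj.x    obj.z    obj.vx   obj.vz 
     38  0.1343   +0.100  +0.027  +0.425  -0.246
     77  0.2721   +0.188  -0.025  +0.861  -0.499
    115  0.4064   +0.332  -0.108  +1.286  -0.745


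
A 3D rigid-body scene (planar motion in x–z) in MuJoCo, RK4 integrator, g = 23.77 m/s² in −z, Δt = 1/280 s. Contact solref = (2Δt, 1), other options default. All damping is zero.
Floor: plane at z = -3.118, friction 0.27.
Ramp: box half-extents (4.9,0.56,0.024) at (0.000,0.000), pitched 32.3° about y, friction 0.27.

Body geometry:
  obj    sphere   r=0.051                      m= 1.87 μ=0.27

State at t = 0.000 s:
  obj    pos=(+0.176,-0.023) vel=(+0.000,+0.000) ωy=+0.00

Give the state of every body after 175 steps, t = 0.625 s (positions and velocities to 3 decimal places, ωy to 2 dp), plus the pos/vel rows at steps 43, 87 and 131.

State at t = 0.625 s:
  obj    pos=(+1.674,-0.970) vel=(+4.793,-3.030) ωy=+111.15

Key-timestep trajectory:
   step    t(s)  obj.x    obj.z    obj.vx   obj.vz 
     43  0.1536   +0.267  -0.080  +1.178  -0.745
     87  0.3107   +0.547  -0.257  +2.383  -1.507
    131  0.4679   +1.016  -0.553  +3.588  -2.268


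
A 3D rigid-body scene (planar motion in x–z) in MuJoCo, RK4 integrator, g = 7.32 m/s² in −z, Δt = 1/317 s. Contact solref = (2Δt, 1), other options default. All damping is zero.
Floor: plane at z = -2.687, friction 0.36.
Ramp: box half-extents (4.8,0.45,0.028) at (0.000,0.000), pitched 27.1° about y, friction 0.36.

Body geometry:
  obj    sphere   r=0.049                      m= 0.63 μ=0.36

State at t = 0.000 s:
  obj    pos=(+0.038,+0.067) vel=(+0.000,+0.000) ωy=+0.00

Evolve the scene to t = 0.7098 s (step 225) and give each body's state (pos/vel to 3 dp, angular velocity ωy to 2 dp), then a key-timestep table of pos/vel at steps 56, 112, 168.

State at t = 0.7098 s:
  obj    pos=(+0.572,-0.206) vel=(+1.505,-0.770) ωy=+34.50

Key-timestep trajectory:
   step    t(s)  obj.x    obj.z    obj.vx   obj.vz 
     56  0.1767   +0.071  +0.050  +0.375  -0.192
    112  0.3533   +0.170  -0.001  +0.749  -0.383
    168  0.5300   +0.336  -0.085  +1.124  -0.575


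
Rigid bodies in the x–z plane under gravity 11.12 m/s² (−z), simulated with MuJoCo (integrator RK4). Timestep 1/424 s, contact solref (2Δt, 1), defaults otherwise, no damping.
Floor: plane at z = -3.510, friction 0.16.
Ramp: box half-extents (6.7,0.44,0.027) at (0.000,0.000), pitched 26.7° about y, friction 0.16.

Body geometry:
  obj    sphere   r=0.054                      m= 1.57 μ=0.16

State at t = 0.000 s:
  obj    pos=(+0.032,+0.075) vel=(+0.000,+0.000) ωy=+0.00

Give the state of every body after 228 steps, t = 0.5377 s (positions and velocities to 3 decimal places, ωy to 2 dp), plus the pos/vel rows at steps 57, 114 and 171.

State at t = 0.5377 s:
  obj    pos=(+0.493,-0.157) vel=(+1.715,-0.862) ωy=+35.53

Key-timestep trajectory:
   step    t(s)  obj.x    obj.z    obj.vx   obj.vz 
     57  0.1344   +0.061  +0.060  +0.429  -0.216
    114  0.2689   +0.147  +0.017  +0.857  -0.431
    171  0.4033   +0.291  -0.056  +1.286  -0.647


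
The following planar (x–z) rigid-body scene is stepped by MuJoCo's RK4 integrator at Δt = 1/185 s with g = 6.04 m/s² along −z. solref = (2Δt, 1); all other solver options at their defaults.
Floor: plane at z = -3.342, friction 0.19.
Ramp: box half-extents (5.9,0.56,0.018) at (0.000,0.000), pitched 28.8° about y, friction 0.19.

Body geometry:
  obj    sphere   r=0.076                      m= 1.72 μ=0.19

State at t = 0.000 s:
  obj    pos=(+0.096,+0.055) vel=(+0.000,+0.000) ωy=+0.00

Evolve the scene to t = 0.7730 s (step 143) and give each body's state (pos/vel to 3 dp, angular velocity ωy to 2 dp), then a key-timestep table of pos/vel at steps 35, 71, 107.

State at t = 0.7730 s:
  obj    pos=(+0.640,-0.245) vel=(+1.408,-0.774) ωy=+21.13

Key-timestep trajectory:
   step    t(s)  obj.x    obj.z    obj.vx   obj.vz 
     35  0.1892   +0.129  +0.037  +0.345  -0.190
     71  0.3838   +0.230  -0.019  +0.699  -0.384
    107  0.5784   +0.401  -0.113  +1.054  -0.579


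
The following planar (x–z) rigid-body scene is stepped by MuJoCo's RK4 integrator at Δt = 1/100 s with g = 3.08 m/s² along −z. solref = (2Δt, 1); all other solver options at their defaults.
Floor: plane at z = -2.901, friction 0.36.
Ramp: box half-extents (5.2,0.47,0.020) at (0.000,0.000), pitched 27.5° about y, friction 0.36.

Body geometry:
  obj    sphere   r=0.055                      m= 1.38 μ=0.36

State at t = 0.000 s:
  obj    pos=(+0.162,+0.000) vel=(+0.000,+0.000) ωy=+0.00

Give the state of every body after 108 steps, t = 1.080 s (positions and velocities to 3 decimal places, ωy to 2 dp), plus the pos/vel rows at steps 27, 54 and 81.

State at t = 1.080 s:
  obj    pos=(+0.688,-0.273) vel=(+0.973,-0.507) ωy=+19.94

Key-timestep trajectory:
   step    t(s)  obj.x    obj.z    obj.vx   obj.vz 
     27  0.2700   +0.195  -0.017  +0.243  -0.127
     54  0.5400   +0.294  -0.068  +0.487  -0.253
     81  0.8100   +0.458  -0.154  +0.730  -0.380


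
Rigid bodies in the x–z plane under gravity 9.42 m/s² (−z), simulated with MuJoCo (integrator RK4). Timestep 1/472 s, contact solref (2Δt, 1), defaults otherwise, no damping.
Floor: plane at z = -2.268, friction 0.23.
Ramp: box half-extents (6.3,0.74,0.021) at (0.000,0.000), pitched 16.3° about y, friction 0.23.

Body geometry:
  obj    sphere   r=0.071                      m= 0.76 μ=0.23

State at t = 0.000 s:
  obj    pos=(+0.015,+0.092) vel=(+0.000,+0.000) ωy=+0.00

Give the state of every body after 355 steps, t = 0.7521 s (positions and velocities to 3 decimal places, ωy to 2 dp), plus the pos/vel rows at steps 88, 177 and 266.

State at t = 0.7521 s:
  obj    pos=(+0.528,-0.058) vel=(+1.363,-0.399) ωy=+20.00

Key-timestep trajectory:
   step    t(s)  obj.x    obj.z    obj.vx   obj.vz 
     88  0.1864   +0.046  +0.082  +0.338  -0.099
    177  0.3750   +0.142  +0.054  +0.680  -0.199
    266  0.5636   +0.303  +0.007  +1.022  -0.299
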